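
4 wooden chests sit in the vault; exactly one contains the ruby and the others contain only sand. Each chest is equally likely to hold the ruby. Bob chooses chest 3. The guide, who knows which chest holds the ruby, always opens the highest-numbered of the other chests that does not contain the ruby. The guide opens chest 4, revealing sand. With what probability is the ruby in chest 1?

Apply Bayes' rule, conditioning on where the ruby actually is.
If it is in any of chests 1, 2, and 3 (prior 1/4 each): chest 4 is the highest-numbered option available, probability 1; weight (1/4)·1 = 1/4 each.
If it is in chest 4 (prior 1/4): the guide opened chest 4, so this case is ruled out; weight (1/4)·0 = 0.
The weights sum to 3/4.
So P(the ruby in chest 1 | the guide opened chest 4) = (1/4) / (3/4) = 1/3.

1/3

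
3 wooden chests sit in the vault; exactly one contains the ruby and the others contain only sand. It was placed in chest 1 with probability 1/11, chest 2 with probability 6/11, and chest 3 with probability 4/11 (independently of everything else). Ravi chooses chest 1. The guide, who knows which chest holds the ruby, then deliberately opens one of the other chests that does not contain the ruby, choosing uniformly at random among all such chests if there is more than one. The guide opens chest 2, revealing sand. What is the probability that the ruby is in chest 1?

Consider each possible location of the ruby in turn.
If it is in chest 1 (prior 1/11): the guide has 2 equally likely choices, so probability 1/2; weight (1/11)·(1/2) = 1/22.
If it is in chest 2 (prior 6/11): the guide opened chest 2, so this case is ruled out; weight (6/11)·0 = 0.
If it is in chest 3 (prior 4/11): the guide has no choice, probability 1; weight (4/11)·1 = 4/11.
The weights sum to 9/22.
So P(the ruby in chest 1 | the guide opened chest 2) = (1/22) / (9/22) = 1/9.

1/9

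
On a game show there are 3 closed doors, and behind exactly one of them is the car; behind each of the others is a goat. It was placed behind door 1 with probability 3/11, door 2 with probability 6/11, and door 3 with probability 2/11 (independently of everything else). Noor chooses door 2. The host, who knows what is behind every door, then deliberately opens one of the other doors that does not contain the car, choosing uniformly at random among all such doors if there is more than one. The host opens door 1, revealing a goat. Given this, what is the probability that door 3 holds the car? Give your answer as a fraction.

2/5

Condition on the true location of the car.
If it is behind door 1 (prior 3/11): the host opened door 1, so this case is ruled out; weight (3/11)·0 = 0.
If it is behind door 2 (prior 6/11): the host has 2 equally likely choices, so probability 1/2; weight (6/11)·(1/2) = 3/11.
If it is behind door 3 (prior 2/11): the host has no choice, probability 1; weight (2/11)·1 = 2/11.
The weights sum to 5/11.
So P(the car behind door 3 | the host opened door 1) = (2/11) / (5/11) = 2/5.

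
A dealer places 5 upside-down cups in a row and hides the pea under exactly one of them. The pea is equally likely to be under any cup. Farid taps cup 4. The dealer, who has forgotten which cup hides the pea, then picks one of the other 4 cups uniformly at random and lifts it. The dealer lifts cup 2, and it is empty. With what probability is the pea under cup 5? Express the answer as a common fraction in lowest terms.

1/4

Consider each possible location of the pea in turn.
If it is under any of cups 1, 3, 4, and 5 (prior 1/5 each): the dealer picks cup 2 with probability 1/4 regardless, and it is not the prize; weight (1/5)·(1/4) = 1/20 each.
If it is under cup 2 (prior 1/5): the dealer opened cup 2, so this case is ruled out; weight (1/5)·0 = 0.
The weights sum to 1/5.
So P(the pea under cup 5 | the dealer opened cup 2) = (1/20) / (1/5) = 1/4.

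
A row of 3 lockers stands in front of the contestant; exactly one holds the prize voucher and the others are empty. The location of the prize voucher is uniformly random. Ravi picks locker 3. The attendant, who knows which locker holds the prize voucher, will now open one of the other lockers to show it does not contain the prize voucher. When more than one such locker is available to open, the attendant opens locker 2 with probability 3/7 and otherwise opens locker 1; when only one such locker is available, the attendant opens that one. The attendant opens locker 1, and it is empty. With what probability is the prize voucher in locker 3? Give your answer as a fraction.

4/11

Consider each possible location of the prize voucher in turn.
If it is in locker 1 (prior 1/3): the attendant opened locker 1, so this case is ruled out; weight (1/3)·0 = 0.
If it is in locker 2 (prior 1/3): only locker 1 is available, probability 1; weight (1/3)·1 = 1/3.
If it is in locker 3 (prior 1/3): locker 2 is available but not opened, probability 4/7; weight (1/3)·(4/7) = 4/21.
The weights sum to 11/21.
So P(the prize voucher in locker 3 | the attendant opened locker 1) = (4/21) / (11/21) = 4/11.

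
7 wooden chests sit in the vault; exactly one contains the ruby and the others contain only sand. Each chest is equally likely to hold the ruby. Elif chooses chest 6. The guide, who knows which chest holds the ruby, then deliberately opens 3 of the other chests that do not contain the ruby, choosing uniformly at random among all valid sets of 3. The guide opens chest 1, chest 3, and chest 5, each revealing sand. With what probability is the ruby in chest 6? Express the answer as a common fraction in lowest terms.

1/7

Condition on the true location of the ruby.
If it is in any of chests 1, 3, and 5 (prior 1/7 each): that chest was opened and seen not to hold the prize — ruled out; weight (1/7)·0 = 0 each.
If it is in any of chests 2, 4, and 7 (prior 1/7 each): the guide has 10 equally likely choices, so probability 1/10; weight (1/7)·(1/10) = 1/70 each.
If it is in chest 6 (prior 1/7): the guide has 20 equally likely choices, so probability 1/20; weight (1/7)·(1/20) = 1/140.
The weights sum to 1/20.
So P(the ruby in chest 6 | the guide opened chest 1, chest 3, and chest 5) = (1/140) / (1/20) = 1/7.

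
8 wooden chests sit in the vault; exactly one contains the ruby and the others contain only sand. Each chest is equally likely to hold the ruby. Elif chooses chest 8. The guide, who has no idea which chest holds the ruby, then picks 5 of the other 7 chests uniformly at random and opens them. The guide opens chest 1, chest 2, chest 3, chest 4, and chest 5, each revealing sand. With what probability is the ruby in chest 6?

1/3

Apply Bayes' rule, conditioning on where the ruby actually is.
If it is in any of chests 1, 2, 3, 4, and 5 (prior 1/8 each): that chest was opened and seen not to hold the prize — ruled out; weight (1/8)·0 = 0 each.
If it is in any of chests 6, 7, and 8 (prior 1/8 each): the guide picks exactly this set with probability 1/21 regardless, and none is the prize; weight (1/8)·(1/21) = 1/168 each.
The weights sum to 1/56.
So P(the ruby in chest 6 | the guide opened chest 1, chest 2, chest 3, chest 4, and chest 5) = (1/168) / (1/56) = 1/3.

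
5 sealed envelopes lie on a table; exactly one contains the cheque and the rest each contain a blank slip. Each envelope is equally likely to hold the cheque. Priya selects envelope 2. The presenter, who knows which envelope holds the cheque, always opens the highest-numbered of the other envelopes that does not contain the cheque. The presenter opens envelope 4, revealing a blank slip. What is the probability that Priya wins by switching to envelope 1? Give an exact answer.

Condition on the true location of the cheque.
If it is in any of envelopes 1, 2, and 3 (prior 1/5 each): the presenter would have opened envelope 5 instead, probability 0; weight (1/5)·0 = 0 each.
If it is in envelope 4 (prior 1/5): the presenter opened envelope 4, so this case is ruled out; weight (1/5)·0 = 0.
If it is in envelope 5 (prior 1/5): envelope 4 is the highest-numbered option available, probability 1; weight (1/5)·1 = 1/5.
The weights sum to 1/5.
So P(the cheque in envelope 1 | the presenter opened envelope 4) = 0 / (1/5) = 0.

0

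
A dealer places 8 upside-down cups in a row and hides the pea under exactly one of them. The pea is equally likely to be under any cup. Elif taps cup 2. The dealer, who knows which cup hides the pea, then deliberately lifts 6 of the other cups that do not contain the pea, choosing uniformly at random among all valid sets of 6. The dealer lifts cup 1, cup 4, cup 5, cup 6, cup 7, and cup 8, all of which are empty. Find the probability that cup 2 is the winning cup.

1/8

Apply Bayes' rule, conditioning on where the pea actually is.
If it is under any of cups 1, 4, 5, 6, 7, and 8 (prior 1/8 each): that cup was opened and seen not to hold the prize — ruled out; weight (1/8)·0 = 0 each.
If it is under cup 2 (prior 1/8): the dealer has 7 equally likely choices, so probability 1/7; weight (1/8)·(1/7) = 1/56.
If it is under cup 3 (prior 1/8): the dealer has no choice, probability 1; weight (1/8)·1 = 1/8.
The weights sum to 1/7.
So P(the pea under cup 2 | the dealer opened cup 1, cup 4, cup 5, cup 6, cup 7, and cup 8) = (1/56) / (1/7) = 1/8.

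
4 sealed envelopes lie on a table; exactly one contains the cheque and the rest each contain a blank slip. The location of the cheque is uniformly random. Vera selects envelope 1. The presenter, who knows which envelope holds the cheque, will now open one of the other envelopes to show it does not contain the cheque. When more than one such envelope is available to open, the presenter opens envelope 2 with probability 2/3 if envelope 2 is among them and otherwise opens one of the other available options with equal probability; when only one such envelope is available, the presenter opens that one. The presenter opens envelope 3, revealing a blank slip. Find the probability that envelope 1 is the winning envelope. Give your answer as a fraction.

Condition on the true location of the cheque.
If it is in envelope 1 (prior 1/4): envelope 2 is available but not opened; envelope 3 gets probability (1 − 2/3)/2 = 1/6; weight (1/4)·(1/6) = 1/24.
If it is in envelope 2 (prior 1/4): envelope 2 holds the prize so is unavailable; the presenter chooses uniformly among the 2 others, probability 1/2; weight (1/4)·(1/2) = 1/8.
If it is in envelope 3 (prior 1/4): the presenter opened envelope 3, so this case is ruled out; weight (1/4)·0 = 0.
If it is in envelope 4 (prior 1/4): envelope 2 is available but not opened, probability 1/3; weight (1/4)·(1/3) = 1/12.
The weights sum to 1/4.
So P(the cheque in envelope 1 | the presenter opened envelope 3) = (1/24) / (1/4) = 1/6.

1/6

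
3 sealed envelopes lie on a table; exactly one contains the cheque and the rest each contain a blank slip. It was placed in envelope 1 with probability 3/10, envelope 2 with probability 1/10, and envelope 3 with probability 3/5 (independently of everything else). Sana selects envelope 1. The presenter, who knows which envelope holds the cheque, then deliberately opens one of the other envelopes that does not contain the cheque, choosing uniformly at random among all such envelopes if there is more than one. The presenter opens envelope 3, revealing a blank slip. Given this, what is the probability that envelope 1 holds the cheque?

3/5

Apply Bayes' rule, conditioning on where the cheque actually is.
If it is in envelope 1 (prior 3/10): the presenter has 2 equally likely choices, so probability 1/2; weight (3/10)·(1/2) = 3/20.
If it is in envelope 2 (prior 1/10): the presenter has no choice, probability 1; weight (1/10)·1 = 1/10.
If it is in envelope 3 (prior 3/5): the presenter opened envelope 3, so this case is ruled out; weight (3/5)·0 = 0.
The weights sum to 1/4.
So P(the cheque in envelope 1 | the presenter opened envelope 3) = (3/20) / (1/4) = 3/5.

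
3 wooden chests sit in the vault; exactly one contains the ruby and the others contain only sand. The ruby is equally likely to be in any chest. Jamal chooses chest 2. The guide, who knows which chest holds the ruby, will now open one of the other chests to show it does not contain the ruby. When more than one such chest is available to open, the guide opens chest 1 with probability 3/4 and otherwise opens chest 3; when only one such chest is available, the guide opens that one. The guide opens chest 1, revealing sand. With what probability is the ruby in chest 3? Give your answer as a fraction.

Apply Bayes' rule, conditioning on where the ruby actually is.
If it is in chest 1 (prior 1/3): the guide opened chest 1, so this case is ruled out; weight (1/3)·0 = 0.
If it is in chest 2 (prior 1/3): chest 1 is available, opened with probability 3/4; weight (1/3)·(3/4) = 1/4.
If it is in chest 3 (prior 1/3): only chest 1 is available, probability 1; weight (1/3)·1 = 1/3.
The weights sum to 7/12.
So P(the ruby in chest 3 | the guide opened chest 1) = (1/3) / (7/12) = 4/7.

4/7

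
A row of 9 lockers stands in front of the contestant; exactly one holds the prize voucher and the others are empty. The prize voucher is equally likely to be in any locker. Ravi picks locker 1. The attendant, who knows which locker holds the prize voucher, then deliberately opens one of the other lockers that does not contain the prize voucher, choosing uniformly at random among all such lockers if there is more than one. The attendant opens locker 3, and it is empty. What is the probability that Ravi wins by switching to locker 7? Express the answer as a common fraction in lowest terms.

8/63

Apply Bayes' rule, conditioning on where the prize voucher actually is.
If it is in locker 1 (prior 1/9): the attendant has 8 equally likely choices, so probability 1/8; weight (1/9)·(1/8) = 1/72.
If it is in any of lockers 2, 4, 5, 6, 7, 8, and 9 (prior 1/9 each): the attendant has 7 equally likely choices, so probability 1/7; weight (1/9)·(1/7) = 1/63 each.
If it is in locker 3 (prior 1/9): the attendant opened locker 3, so this case is ruled out; weight (1/9)·0 = 0.
The weights sum to 1/8.
So P(the prize voucher in locker 7 | the attendant opened locker 3) = (1/63) / (1/8) = 8/63.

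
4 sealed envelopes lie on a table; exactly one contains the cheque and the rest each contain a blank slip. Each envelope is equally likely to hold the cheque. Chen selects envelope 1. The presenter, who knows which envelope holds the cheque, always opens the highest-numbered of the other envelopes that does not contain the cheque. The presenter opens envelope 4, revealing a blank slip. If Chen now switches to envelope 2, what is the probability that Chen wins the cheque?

Apply Bayes' rule, conditioning on where the cheque actually is.
If it is in any of envelopes 1, 2, and 3 (prior 1/4 each): envelope 4 is the highest-numbered option available, probability 1; weight (1/4)·1 = 1/4 each.
If it is in envelope 4 (prior 1/4): the presenter opened envelope 4, so this case is ruled out; weight (1/4)·0 = 0.
The weights sum to 3/4.
So P(the cheque in envelope 2 | the presenter opened envelope 4) = (1/4) / (3/4) = 1/3.

1/3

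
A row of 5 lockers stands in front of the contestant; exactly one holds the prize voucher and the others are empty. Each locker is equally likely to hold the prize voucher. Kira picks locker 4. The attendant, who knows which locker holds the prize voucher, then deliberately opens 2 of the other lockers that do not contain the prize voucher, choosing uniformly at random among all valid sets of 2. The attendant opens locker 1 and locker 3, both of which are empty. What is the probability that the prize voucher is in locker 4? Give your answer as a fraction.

1/5

Consider each possible location of the prize voucher in turn.
If it is in either of lockers 1 and 3 (prior 1/5 each): that locker was opened and seen not to hold the prize — ruled out; weight (1/5)·0 = 0 each.
If it is in either of lockers 2 and 5 (prior 1/5 each): the attendant has 3 equally likely choices, so probability 1/3; weight (1/5)·(1/3) = 1/15 each.
If it is in locker 4 (prior 1/5): the attendant has 6 equally likely choices, so probability 1/6; weight (1/5)·(1/6) = 1/30.
The weights sum to 1/6.
So P(the prize voucher in locker 4 | the attendant opened locker 1 and locker 3) = (1/30) / (1/6) = 1/5.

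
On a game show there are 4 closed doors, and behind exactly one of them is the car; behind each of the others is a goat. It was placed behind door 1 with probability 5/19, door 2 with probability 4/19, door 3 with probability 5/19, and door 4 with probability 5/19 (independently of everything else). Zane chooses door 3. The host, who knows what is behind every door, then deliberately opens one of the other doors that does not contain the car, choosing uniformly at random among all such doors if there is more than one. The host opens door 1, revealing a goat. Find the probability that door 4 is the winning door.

Apply Bayes' rule, conditioning on where the car actually is.
If it is behind door 1 (prior 5/19): the host opened door 1, so this case is ruled out; weight (5/19)·0 = 0.
If it is behind door 2 (prior 4/19): the host has 2 equally likely choices, so probability 1/2; weight (4/19)·(1/2) = 2/19.
If it is behind door 3 (prior 5/19): the host has 3 equally likely choices, so probability 1/3; weight (5/19)·(1/3) = 5/57.
If it is behind door 4 (prior 5/19): the host has 2 equally likely choices, so probability 1/2; weight (5/19)·(1/2) = 5/38.
The weights sum to 37/114.
So P(the car behind door 4 | the host opened door 1) = (5/38) / (37/114) = 15/37.

15/37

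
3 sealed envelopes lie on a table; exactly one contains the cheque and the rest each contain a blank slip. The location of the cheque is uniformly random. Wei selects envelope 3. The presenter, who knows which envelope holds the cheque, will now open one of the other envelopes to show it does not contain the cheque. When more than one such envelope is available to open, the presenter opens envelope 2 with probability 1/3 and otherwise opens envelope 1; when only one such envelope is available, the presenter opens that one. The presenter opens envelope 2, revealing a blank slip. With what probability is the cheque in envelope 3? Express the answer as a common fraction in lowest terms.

1/4

Consider each possible location of the cheque in turn.
If it is in envelope 1 (prior 1/3): only envelope 2 is available, probability 1; weight (1/3)·1 = 1/3.
If it is in envelope 2 (prior 1/3): the presenter opened envelope 2, so this case is ruled out; weight (1/3)·0 = 0.
If it is in envelope 3 (prior 1/3): envelope 2 is available, opened with probability 1/3; weight (1/3)·(1/3) = 1/9.
The weights sum to 4/9.
So P(the cheque in envelope 3 | the presenter opened envelope 2) = (1/9) / (4/9) = 1/4.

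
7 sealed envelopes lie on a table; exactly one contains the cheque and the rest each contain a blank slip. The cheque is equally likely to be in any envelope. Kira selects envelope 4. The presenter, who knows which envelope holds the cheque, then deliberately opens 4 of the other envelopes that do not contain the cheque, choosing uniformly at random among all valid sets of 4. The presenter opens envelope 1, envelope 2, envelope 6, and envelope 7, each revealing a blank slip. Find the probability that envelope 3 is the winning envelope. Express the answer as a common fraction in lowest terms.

3/7

Consider each possible location of the cheque in turn.
If it is in any of envelopes 1, 2, 6, and 7 (prior 1/7 each): that envelope was opened and seen not to hold the prize — ruled out; weight (1/7)·0 = 0 each.
If it is in either of envelopes 3 and 5 (prior 1/7 each): the presenter has 5 equally likely choices, so probability 1/5; weight (1/7)·(1/5) = 1/35 each.
If it is in envelope 4 (prior 1/7): the presenter has 15 equally likely choices, so probability 1/15; weight (1/7)·(1/15) = 1/105.
The weights sum to 1/15.
So P(the cheque in envelope 3 | the presenter opened envelope 1, envelope 2, envelope 6, and envelope 7) = (1/35) / (1/15) = 3/7.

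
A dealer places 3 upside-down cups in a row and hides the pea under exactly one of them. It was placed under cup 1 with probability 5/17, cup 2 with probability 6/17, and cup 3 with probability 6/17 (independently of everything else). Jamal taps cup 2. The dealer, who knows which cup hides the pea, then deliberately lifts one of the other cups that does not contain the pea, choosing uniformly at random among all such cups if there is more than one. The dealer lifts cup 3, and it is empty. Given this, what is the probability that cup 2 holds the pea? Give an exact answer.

3/8

Condition on the true location of the pea.
If it is under cup 1 (prior 5/17): the dealer has no choice, probability 1; weight (5/17)·1 = 5/17.
If it is under cup 2 (prior 6/17): the dealer has 2 equally likely choices, so probability 1/2; weight (6/17)·(1/2) = 3/17.
If it is under cup 3 (prior 6/17): the dealer opened cup 3, so this case is ruled out; weight (6/17)·0 = 0.
The weights sum to 8/17.
So P(the pea under cup 2 | the dealer opened cup 3) = (3/17) / (8/17) = 3/8.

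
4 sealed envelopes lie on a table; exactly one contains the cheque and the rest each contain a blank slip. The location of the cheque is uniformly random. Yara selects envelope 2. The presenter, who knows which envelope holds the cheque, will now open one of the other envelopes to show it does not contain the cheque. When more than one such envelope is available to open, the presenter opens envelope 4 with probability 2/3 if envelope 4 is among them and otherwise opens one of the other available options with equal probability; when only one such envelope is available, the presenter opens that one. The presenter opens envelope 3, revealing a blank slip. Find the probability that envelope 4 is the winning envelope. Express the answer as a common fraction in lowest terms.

1/2

Condition on the true location of the cheque.
If it is in envelope 1 (prior 1/4): envelope 4 is available but not opened, probability 1/3; weight (1/4)·(1/3) = 1/12.
If it is in envelope 2 (prior 1/4): envelope 4 is available but not opened; envelope 3 gets probability (1 − 2/3)/2 = 1/6; weight (1/4)·(1/6) = 1/24.
If it is in envelope 3 (prior 1/4): the presenter opened envelope 3, so this case is ruled out; weight (1/4)·0 = 0.
If it is in envelope 4 (prior 1/4): envelope 4 holds the prize so is unavailable; the presenter chooses uniformly among the 2 others, probability 1/2; weight (1/4)·(1/2) = 1/8.
The weights sum to 1/4.
So P(the cheque in envelope 4 | the presenter opened envelope 3) = (1/8) / (1/4) = 1/2.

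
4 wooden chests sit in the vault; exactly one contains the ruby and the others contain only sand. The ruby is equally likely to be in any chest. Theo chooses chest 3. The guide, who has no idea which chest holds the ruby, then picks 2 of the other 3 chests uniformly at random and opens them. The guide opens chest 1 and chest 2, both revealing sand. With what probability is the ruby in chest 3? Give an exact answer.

Consider each possible location of the ruby in turn.
If it is in either of chests 1 and 2 (prior 1/4 each): that chest was opened and seen not to hold the prize — ruled out; weight (1/4)·0 = 0 each.
If it is in either of chests 3 and 4 (prior 1/4 each): the guide picks exactly this set with probability 1/3 regardless, and none is the prize; weight (1/4)·(1/3) = 1/12 each.
The weights sum to 1/6.
So P(the ruby in chest 3 | the guide opened chest 1 and chest 2) = (1/12) / (1/6) = 1/2.

1/2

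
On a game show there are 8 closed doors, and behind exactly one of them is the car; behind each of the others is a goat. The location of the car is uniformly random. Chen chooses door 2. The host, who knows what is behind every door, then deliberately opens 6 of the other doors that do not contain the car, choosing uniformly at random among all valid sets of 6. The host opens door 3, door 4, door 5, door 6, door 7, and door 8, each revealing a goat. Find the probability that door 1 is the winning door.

Apply Bayes' rule, conditioning on where the car actually is.
If it is behind door 1 (prior 1/8): the host has no choice, probability 1; weight (1/8)·1 = 1/8.
If it is behind door 2 (prior 1/8): the host has 7 equally likely choices, so probability 1/7; weight (1/8)·(1/7) = 1/56.
If it is behind any of doors 3, 4, 5, 6, 7, and 8 (prior 1/8 each): that door was opened and seen not to hold the prize — ruled out; weight (1/8)·0 = 0 each.
The weights sum to 1/7.
So P(the car behind door 1 | the host opened door 3, door 4, door 5, door 6, door 7, and door 8) = (1/8) / (1/7) = 7/8.

7/8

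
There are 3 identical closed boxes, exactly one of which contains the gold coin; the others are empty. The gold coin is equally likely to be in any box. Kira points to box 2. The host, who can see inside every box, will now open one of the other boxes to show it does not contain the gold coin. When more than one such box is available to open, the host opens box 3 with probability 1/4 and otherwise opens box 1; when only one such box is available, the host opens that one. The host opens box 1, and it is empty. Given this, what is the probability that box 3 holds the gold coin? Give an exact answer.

Condition on the true location of the gold coin.
If it is in box 1 (prior 1/3): the host opened box 1, so this case is ruled out; weight (1/3)·0 = 0.
If it is in box 2 (prior 1/3): box 3 is available but not opened, probability 3/4; weight (1/3)·(3/4) = 1/4.
If it is in box 3 (prior 1/3): only box 1 is available, probability 1; weight (1/3)·1 = 1/3.
The weights sum to 7/12.
So P(the gold coin in box 3 | the host opened box 1) = (1/3) / (7/12) = 4/7.

4/7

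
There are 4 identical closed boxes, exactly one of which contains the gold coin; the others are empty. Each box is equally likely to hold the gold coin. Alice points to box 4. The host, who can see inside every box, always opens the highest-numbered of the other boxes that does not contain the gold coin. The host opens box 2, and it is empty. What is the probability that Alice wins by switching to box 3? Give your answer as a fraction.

Apply Bayes' rule, conditioning on where the gold coin actually is.
If it is in either of boxes 1 and 4 (prior 1/4 each): the host would have opened box 3 instead, probability 0; weight (1/4)·0 = 0 each.
If it is in box 2 (prior 1/4): the host opened box 2, so this case is ruled out; weight (1/4)·0 = 0.
If it is in box 3 (prior 1/4): box 2 is the highest-numbered option available, probability 1; weight (1/4)·1 = 1/4.
The weights sum to 1/4.
So P(the gold coin in box 3 | the host opened box 2) = (1/4) / (1/4) = 1.

1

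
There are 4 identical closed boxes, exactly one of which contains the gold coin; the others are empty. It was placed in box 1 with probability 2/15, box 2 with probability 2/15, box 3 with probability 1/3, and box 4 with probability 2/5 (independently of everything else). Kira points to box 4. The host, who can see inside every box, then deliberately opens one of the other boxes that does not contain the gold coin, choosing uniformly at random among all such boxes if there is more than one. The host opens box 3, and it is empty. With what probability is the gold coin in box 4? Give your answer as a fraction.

1/2

Condition on the true location of the gold coin.
If it is in either of boxes 1 and 2 (prior 2/15 each): the host has 2 equally likely choices, so probability 1/2; weight (2/15)·(1/2) = 1/15 each.
If it is in box 3 (prior 1/3): the host opened box 3, so this case is ruled out; weight (1/3)·0 = 0.
If it is in box 4 (prior 2/5): the host has 3 equally likely choices, so probability 1/3; weight (2/5)·(1/3) = 2/15.
The weights sum to 4/15.
So P(the gold coin in box 4 | the host opened box 3) = (2/15) / (4/15) = 1/2.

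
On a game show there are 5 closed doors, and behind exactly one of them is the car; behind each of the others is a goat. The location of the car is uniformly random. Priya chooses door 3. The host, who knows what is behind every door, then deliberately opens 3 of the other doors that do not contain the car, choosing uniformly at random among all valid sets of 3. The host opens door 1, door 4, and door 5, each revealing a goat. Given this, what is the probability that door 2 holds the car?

Condition on the true location of the car.
If it is behind any of doors 1, 4, and 5 (prior 1/5 each): that door was opened and seen not to hold the prize — ruled out; weight (1/5)·0 = 0 each.
If it is behind door 2 (prior 1/5): the host has no choice, probability 1; weight (1/5)·1 = 1/5.
If it is behind door 3 (prior 1/5): the host has 4 equally likely choices, so probability 1/4; weight (1/5)·(1/4) = 1/20.
The weights sum to 1/4.
So P(the car behind door 2 | the host opened door 1, door 4, and door 5) = (1/5) / (1/4) = 4/5.

4/5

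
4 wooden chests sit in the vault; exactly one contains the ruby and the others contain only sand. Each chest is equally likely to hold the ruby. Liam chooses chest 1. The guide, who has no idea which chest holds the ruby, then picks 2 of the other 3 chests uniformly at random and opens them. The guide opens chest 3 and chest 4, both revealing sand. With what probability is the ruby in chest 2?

Because the guide chose which chests to open without knowing where the ruby is, the choice is independent of the prize location. Learning that none of the 2 opened chests holds the ruby simply rules out those 2 locations and leaves the remaining 2 chests still equally likely by symmetry.
So P(the ruby in chest 2) = 1/2.

1/2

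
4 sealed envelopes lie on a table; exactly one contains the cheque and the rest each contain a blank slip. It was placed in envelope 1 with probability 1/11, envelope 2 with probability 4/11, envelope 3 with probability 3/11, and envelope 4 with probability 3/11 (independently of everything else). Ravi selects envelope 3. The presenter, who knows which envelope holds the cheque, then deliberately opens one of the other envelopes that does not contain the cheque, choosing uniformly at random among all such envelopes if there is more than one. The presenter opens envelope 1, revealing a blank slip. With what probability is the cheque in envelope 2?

Consider each possible location of the cheque in turn.
If it is in envelope 1 (prior 1/11): the presenter opened envelope 1, so this case is ruled out; weight (1/11)·0 = 0.
If it is in envelope 2 (prior 4/11): the presenter has 2 equally likely choices, so probability 1/2; weight (4/11)·(1/2) = 2/11.
If it is in envelope 3 (prior 3/11): the presenter has 3 equally likely choices, so probability 1/3; weight (3/11)·(1/3) = 1/11.
If it is in envelope 4 (prior 3/11): the presenter has 2 equally likely choices, so probability 1/2; weight (3/11)·(1/2) = 3/22.
The weights sum to 9/22.
So P(the cheque in envelope 2 | the presenter opened envelope 1) = (2/11) / (9/22) = 4/9.

4/9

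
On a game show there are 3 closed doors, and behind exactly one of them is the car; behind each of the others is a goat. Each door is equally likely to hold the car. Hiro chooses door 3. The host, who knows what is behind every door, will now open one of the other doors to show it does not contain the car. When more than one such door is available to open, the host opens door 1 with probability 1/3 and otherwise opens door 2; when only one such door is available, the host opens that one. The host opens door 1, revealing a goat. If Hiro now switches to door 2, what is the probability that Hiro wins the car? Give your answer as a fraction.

Condition on the true location of the car.
If it is behind door 1 (prior 1/3): the host opened door 1, so this case is ruled out; weight (1/3)·0 = 0.
If it is behind door 2 (prior 1/3): only door 1 is available, probability 1; weight (1/3)·1 = 1/3.
If it is behind door 3 (prior 1/3): door 1 is available, opened with probability 1/3; weight (1/3)·(1/3) = 1/9.
The weights sum to 4/9.
So P(the car behind door 2 | the host opened door 1) = (1/3) / (4/9) = 3/4.

3/4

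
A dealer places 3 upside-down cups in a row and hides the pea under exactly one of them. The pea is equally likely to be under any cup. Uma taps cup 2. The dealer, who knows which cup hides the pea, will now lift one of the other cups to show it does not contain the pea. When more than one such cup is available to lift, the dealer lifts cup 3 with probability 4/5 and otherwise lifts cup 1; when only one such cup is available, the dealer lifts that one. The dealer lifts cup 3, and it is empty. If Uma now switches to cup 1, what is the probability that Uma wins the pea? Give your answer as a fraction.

Consider each possible location of the pea in turn.
If it is under cup 1 (prior 1/3): only cup 3 is available, probability 1; weight (1/3)·1 = 1/3.
If it is under cup 2 (prior 1/3): cup 3 is available, opened with probability 4/5; weight (1/3)·(4/5) = 4/15.
If it is under cup 3 (prior 1/3): the dealer opened cup 3, so this case is ruled out; weight (1/3)·0 = 0.
The weights sum to 3/5.
So P(the pea under cup 1 | the dealer opened cup 3) = (1/3) / (3/5) = 5/9.

5/9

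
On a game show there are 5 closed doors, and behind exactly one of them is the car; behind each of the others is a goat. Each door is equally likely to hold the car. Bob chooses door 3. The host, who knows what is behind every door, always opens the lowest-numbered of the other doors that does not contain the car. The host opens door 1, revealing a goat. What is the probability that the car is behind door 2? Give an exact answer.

1/4

Condition on the true location of the car.
If it is behind door 1 (prior 1/5): the host opened door 1, so this case is ruled out; weight (1/5)·0 = 0.
If it is behind any of doors 2, 3, 4, and 5 (prior 1/5 each): door 1 is the lowest-numbered option available, probability 1; weight (1/5)·1 = 1/5 each.
The weights sum to 4/5.
So P(the car behind door 2 | the host opened door 1) = (1/5) / (4/5) = 1/4.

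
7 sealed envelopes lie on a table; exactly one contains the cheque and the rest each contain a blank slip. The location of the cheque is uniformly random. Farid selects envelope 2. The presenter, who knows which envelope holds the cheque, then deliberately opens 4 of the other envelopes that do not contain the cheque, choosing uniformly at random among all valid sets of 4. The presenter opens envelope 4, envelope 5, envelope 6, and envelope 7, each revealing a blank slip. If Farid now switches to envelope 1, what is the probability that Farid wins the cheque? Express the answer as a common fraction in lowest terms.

3/7

Consider each possible location of the cheque in turn.
If it is in either of envelopes 1 and 3 (prior 1/7 each): the presenter has 5 equally likely choices, so probability 1/5; weight (1/7)·(1/5) = 1/35 each.
If it is in envelope 2 (prior 1/7): the presenter has 15 equally likely choices, so probability 1/15; weight (1/7)·(1/15) = 1/105.
If it is in any of envelopes 4, 5, 6, and 7 (prior 1/7 each): that envelope was opened and seen not to hold the prize — ruled out; weight (1/7)·0 = 0 each.
The weights sum to 1/15.
So P(the cheque in envelope 1 | the presenter opened envelope 4, envelope 5, envelope 6, and envelope 7) = (1/35) / (1/15) = 3/7.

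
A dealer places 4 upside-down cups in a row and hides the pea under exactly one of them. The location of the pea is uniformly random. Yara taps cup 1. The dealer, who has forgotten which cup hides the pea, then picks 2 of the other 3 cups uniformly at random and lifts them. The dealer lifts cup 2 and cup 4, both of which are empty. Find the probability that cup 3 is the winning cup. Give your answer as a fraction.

Condition on the true location of the pea.
If it is under either of cups 1 and 3 (prior 1/4 each): the dealer picks exactly this set with probability 1/3 regardless, and none is the prize; weight (1/4)·(1/3) = 1/12 each.
If it is under either of cups 2 and 4 (prior 1/4 each): that cup was opened and seen not to hold the prize — ruled out; weight (1/4)·0 = 0 each.
The weights sum to 1/6.
So P(the pea under cup 3 | the dealer opened cup 2 and cup 4) = (1/12) / (1/6) = 1/2.

1/2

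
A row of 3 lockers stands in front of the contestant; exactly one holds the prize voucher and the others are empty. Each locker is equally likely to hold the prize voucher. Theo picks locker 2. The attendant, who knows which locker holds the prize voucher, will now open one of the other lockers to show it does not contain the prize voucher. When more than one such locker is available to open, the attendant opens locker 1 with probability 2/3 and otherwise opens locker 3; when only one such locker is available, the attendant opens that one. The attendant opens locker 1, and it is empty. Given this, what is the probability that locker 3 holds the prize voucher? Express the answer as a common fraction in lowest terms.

Apply Bayes' rule, conditioning on where the prize voucher actually is.
If it is in locker 1 (prior 1/3): the attendant opened locker 1, so this case is ruled out; weight (1/3)·0 = 0.
If it is in locker 2 (prior 1/3): locker 1 is available, opened with probability 2/3; weight (1/3)·(2/3) = 2/9.
If it is in locker 3 (prior 1/3): only locker 1 is available, probability 1; weight (1/3)·1 = 1/3.
The weights sum to 5/9.
So P(the prize voucher in locker 3 | the attendant opened locker 1) = (1/3) / (5/9) = 3/5.

3/5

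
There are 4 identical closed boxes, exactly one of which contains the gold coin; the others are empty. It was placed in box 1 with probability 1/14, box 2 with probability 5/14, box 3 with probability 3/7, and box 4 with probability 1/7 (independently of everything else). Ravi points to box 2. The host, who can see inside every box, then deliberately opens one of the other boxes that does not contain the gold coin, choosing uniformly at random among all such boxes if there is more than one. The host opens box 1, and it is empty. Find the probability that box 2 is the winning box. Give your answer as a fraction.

5/17

Consider each possible location of the gold coin in turn.
If it is in box 1 (prior 1/14): the host opened box 1, so this case is ruled out; weight (1/14)·0 = 0.
If it is in box 2 (prior 5/14): the host has 3 equally likely choices, so probability 1/3; weight (5/14)·(1/3) = 5/42.
If it is in box 3 (prior 3/7): the host has 2 equally likely choices, so probability 1/2; weight (3/7)·(1/2) = 3/14.
If it is in box 4 (prior 1/7): the host has 2 equally likely choices, so probability 1/2; weight (1/7)·(1/2) = 1/14.
The weights sum to 17/42.
So P(the gold coin in box 2 | the host opened box 1) = (5/42) / (17/42) = 5/17.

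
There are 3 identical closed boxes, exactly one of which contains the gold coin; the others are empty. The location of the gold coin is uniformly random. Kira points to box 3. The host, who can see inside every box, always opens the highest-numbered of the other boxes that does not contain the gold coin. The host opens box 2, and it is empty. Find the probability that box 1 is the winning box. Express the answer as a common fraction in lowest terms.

1/2

Consider each possible location of the gold coin in turn.
If it is in either of boxes 1 and 3 (prior 1/3 each): box 2 is the highest-numbered option available, probability 1; weight (1/3)·1 = 1/3 each.
If it is in box 2 (prior 1/3): the host opened box 2, so this case is ruled out; weight (1/3)·0 = 0.
The weights sum to 2/3.
So P(the gold coin in box 1 | the host opened box 2) = (1/3) / (2/3) = 1/2.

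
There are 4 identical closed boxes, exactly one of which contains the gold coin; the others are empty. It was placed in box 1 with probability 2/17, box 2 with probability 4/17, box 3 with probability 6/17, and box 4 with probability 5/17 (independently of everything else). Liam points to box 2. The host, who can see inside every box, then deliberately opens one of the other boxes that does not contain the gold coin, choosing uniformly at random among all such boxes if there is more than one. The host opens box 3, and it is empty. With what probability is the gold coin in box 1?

6/29

Condition on the true location of the gold coin.
If it is in box 1 (prior 2/17): the host has 2 equally likely choices, so probability 1/2; weight (2/17)·(1/2) = 1/17.
If it is in box 2 (prior 4/17): the host has 3 equally likely choices, so probability 1/3; weight (4/17)·(1/3) = 4/51.
If it is in box 3 (prior 6/17): the host opened box 3, so this case is ruled out; weight (6/17)·0 = 0.
If it is in box 4 (prior 5/17): the host has 2 equally likely choices, so probability 1/2; weight (5/17)·(1/2) = 5/34.
The weights sum to 29/102.
So P(the gold coin in box 1 | the host opened box 3) = (1/17) / (29/102) = 6/29.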